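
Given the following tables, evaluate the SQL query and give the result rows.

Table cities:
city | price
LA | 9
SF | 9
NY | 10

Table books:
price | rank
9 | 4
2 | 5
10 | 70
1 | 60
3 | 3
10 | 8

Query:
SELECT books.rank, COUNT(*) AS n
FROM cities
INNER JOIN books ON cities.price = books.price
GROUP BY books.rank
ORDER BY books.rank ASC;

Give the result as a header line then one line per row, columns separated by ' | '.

After JOIN books (4 rows):
cities.city | cities.price | books.price | books.rank
LA | 9 | 9 | 4
SF | 9 | 9 | 4
NY | 10 | 10 | 70
NY | 10 | 10 | 8
After GROUP BY (3 rows):
books.rank | n
4 | 2
70 | 1
8 | 1
After ORDER BY (3 rows):
books.rank | n
4 | 2
8 | 1
70 | 1

== RESULT ==
books.rank | n
4 | 2
8 | 1
70 | 1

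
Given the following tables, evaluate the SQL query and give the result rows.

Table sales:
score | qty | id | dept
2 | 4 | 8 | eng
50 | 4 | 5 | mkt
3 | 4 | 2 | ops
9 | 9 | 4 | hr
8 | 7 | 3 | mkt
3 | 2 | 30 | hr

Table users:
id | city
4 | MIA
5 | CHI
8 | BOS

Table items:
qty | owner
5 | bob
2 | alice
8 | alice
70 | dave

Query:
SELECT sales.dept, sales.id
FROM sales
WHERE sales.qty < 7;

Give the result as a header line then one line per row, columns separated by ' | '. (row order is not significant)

== RESULT ==
sales.dept | sales.id
eng | 8
mkt | 5
ops | 2
hr | 30

Derivation:
After WHERE (4 rows):
sales.score | sales.qty | sales.id | sales.dept
2 | 4 | 8 | eng
50 | 4 | 5 | mkt
3 | 4 | 2 | ops
3 | 2 | 30 | hr
After SELECT (4 rows):
sales.dept | sales.id
eng | 8
mkt | 5
ops | 2
hr | 30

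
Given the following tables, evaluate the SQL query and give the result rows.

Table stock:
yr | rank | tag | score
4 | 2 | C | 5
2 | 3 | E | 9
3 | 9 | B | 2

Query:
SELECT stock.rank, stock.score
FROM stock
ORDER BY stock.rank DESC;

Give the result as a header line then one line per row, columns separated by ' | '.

== RESULT ==
stock.rank | stock.score
9 | 2
3 | 9
2 | 5

Derivation:
After SELECT (3 rows):
stock.rank | stock.score
2 | 5
3 | 9
9 | 2
After ORDER BY (3 rows):
stock.rank | stock.score
9 | 2
3 | 9
2 | 5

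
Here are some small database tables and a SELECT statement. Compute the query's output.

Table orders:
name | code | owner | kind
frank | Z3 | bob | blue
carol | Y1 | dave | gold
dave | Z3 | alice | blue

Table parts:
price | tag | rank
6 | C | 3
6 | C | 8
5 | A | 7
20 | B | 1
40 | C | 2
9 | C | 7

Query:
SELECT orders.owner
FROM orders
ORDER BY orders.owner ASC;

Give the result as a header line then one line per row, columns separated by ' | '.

After SELECT (3 rows):
orders.owner
bob
dave
alice
After ORDER BY (3 rows):
orders.owner
alice
bob
dave

== RESULT ==
orders.owner
alice
bob
dave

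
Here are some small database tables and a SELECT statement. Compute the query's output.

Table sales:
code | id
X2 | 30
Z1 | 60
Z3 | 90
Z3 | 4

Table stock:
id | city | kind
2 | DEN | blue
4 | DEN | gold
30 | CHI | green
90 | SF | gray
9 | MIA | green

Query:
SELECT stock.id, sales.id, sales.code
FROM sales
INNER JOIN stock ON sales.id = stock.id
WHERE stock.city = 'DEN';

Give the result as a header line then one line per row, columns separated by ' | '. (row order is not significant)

After JOIN stock (3 rows):
sales.code | sales.id | stock.id | stock.city | stock.kind
X2 | 30 | 30 | CHI | green
Z3 | 90 | 90 | SF | gray
Z3 | 4 | 4 | DEN | gold
After WHERE (1 rows):
sales.code | sales.id | stock.id | stock.city | stock.kind
Z3 | 4 | 4 | DEN | gold
After SELECT (1 rows):
stock.id | sales.id | sales.code
4 | 4 | Z3

== RESULT ==
stock.id | sales.id | sales.code
4 | 4 | Z3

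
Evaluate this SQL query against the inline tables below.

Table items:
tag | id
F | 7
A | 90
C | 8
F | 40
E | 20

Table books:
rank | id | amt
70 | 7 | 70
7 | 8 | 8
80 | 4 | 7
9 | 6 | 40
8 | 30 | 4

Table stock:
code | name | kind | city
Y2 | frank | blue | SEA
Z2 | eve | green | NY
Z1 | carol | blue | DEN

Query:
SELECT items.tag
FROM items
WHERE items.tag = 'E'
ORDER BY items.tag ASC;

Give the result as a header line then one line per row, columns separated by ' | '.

== RESULT ==
items.tag
E

Derivation:
After WHERE (1 rows):
items.tag | items.id
E | 20
After SELECT (1 rows):
items.tag
E
After ORDER BY (1 rows):
items.tag
E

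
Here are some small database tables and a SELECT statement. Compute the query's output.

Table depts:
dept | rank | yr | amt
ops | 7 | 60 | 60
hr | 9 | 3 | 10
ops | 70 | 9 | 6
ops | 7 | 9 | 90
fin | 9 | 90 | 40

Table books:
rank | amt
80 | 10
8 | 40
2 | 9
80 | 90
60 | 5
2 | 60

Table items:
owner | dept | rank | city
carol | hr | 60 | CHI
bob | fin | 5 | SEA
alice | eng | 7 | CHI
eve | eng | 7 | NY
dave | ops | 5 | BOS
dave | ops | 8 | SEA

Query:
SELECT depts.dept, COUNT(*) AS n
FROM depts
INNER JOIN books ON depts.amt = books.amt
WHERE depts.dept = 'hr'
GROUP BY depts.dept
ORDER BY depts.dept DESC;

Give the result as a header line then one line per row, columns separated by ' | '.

After JOIN books (4 rows):
depts.dept | depts.rank | depts.yr | depts.amt | books.rank | books.amt
ops | 7 | 60 | 60 | 2 | 60
hr | 9 | 3 | 10 | 80 | 10
ops | 7 | 9 | 90 | 80 | 90
fin | 9 | 90 | 40 | 8 | 40
After WHERE (1 rows):
depts.dept | depts.rank | depts.yr | depts.amt | books.rank | books.amt
hr | 9 | 3 | 10 | 80 | 10
After GROUP BY (1 rows):
depts.dept | n
hr | 1
After ORDER BY (1 rows):
depts.dept | n
hr | 1

== RESULT ==
depts.dept | n
hr | 1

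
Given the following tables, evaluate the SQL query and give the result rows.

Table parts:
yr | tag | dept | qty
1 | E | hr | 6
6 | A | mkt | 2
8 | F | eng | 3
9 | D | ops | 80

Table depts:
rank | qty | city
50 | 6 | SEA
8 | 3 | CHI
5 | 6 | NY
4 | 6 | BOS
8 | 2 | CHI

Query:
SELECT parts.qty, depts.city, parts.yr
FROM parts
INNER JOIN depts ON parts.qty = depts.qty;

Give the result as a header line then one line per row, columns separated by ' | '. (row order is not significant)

After JOIN depts (5 rows):
parts.yr | parts.tag | parts.dept | parts.qty | depts.rank | depts.qty | depts.city
1 | E | hr | 6 | 50 | 6 | SEA
1 | E | hr | 6 | 5 | 6 | NY
1 | E | hr | 6 | 4 | 6 | BOS
6 | A | mkt | 2 | 8 | 2 | CHI
8 | F | eng | 3 | 8 | 3 | CHI
After SELECT (5 rows):
parts.qty | depts.city | parts.yr
6 | SEA | 1
6 | NY | 1
6 | BOS | 1
2 | CHI | 6
3 | CHI | 8

== RESULT ==
parts.qty | depts.city | parts.yr
6 | SEA | 1
6 | NY | 1
6 | BOS | 1
2 | CHI | 6
3 | CHI | 8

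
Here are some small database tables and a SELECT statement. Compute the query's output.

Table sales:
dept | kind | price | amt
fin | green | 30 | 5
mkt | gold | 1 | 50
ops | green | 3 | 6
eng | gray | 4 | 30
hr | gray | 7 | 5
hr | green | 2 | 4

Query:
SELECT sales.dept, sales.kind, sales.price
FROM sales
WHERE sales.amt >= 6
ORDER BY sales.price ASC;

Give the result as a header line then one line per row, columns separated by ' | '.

After WHERE (3 rows):
sales.dept | sales.kind | sales.price | sales.amt
mkt | gold | 1 | 50
ops | green | 3 | 6
eng | gray | 4 | 30
After SELECT (3 rows):
sales.dept | sales.kind | sales.price
mkt | gold | 1
ops | green | 3
eng | gray | 4
After ORDER BY (3 rows):
sales.dept | sales.kind | sales.price
mkt | gold | 1
ops | green | 3
eng | gray | 4

== RESULT ==
sales.dept | sales.kind | sales.price
mkt | gold | 1
ops | green | 3
eng | gray | 4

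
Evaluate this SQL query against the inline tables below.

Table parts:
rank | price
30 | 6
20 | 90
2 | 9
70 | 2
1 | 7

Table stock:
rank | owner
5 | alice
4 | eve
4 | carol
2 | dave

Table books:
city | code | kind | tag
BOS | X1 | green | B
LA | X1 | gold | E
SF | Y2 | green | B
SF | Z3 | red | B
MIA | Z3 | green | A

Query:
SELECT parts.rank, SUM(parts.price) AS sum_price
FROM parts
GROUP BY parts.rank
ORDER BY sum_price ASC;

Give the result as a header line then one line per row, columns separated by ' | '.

After GROUP BY (5 rows):
parts.rank | sum_price
30 | 6
20 | 90
2 | 9
70 | 2
1 | 7
After ORDER BY (5 rows):
parts.rank | sum_price
70 | 2
30 | 6
1 | 7
2 | 9
20 | 90

== RESULT ==
parts.rank | sum_price
70 | 2
30 | 6
1 | 7
2 | 9
20 | 90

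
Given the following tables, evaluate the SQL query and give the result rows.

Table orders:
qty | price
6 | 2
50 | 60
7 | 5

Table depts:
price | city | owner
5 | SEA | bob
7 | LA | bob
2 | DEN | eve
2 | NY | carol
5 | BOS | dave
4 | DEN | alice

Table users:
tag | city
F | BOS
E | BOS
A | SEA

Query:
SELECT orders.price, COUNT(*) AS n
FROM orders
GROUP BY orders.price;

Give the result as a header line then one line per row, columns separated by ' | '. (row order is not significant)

After GROUP BY (3 rows):
orders.price | n
2 | 1
60 | 1
5 | 1

== RESULT ==
orders.price | n
2 | 1
60 | 1
5 | 1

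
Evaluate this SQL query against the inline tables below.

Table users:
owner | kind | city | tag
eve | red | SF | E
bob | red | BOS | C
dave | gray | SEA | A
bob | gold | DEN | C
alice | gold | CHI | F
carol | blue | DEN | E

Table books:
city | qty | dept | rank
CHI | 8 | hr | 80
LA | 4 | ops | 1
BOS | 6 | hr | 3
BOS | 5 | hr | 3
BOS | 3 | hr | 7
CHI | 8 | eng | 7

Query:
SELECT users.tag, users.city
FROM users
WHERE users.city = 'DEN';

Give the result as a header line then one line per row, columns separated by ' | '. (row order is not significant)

== RESULT ==
users.tag | users.city
C | DEN
E | DEN

Derivation:
After WHERE (2 rows):
users.owner | users.kind | users.city | users.tag
bob | gold | DEN | C
carol | blue | DEN | E
After SELECT (2 rows):
users.tag | users.city
C | DEN
E | DEN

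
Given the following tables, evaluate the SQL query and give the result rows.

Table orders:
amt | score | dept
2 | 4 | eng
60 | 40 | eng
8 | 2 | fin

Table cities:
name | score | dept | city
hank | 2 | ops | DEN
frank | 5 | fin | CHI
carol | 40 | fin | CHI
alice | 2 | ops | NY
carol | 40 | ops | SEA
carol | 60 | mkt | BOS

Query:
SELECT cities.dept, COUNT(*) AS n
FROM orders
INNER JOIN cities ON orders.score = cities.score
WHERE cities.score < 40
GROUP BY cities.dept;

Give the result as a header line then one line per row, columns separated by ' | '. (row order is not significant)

== RESULT ==
cities.dept | n
ops | 2

Derivation:
After JOIN cities (4 rows):
orders.amt | orders.score | orders.dept | cities.name | cities.score | cities.dept | cities.city
60 | 40 | eng | carol | 40 | fin | CHI
60 | 40 | eng | carol | 40 | ops | SEA
8 | 2 | fin | hank | 2 | ops | DEN
8 | 2 | fin | alice | 2 | ops | NY
After WHERE (2 rows):
orders.amt | orders.score | orders.dept | cities.name | cities.score | cities.dept | cities.city
8 | 2 | fin | hank | 2 | ops | DEN
8 | 2 | fin | alice | 2 | ops | NY
After GROUP BY (1 rows):
cities.dept | n
ops | 2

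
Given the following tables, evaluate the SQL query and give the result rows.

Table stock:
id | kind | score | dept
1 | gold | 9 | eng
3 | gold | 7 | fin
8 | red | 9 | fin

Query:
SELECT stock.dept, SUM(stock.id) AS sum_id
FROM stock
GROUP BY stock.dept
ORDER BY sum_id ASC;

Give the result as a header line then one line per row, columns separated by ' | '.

After GROUP BY (2 rows):
stock.dept | sum_id
eng | 1
fin | 11
After ORDER BY (2 rows):
stock.dept | sum_id
eng | 1
fin | 11

== RESULT ==
stock.dept | sum_id
eng | 1
fin | 11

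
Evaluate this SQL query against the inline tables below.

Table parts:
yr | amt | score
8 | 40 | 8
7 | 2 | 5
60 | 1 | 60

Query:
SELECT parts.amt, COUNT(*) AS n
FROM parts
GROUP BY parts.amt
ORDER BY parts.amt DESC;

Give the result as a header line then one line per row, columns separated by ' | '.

== RESULT ==
parts.amt | n
40 | 1
2 | 1
1 | 1

Derivation:
After GROUP BY (3 rows):
parts.amt | n
40 | 1
2 | 1
1 | 1
After ORDER BY (3 rows):
parts.amt | n
40 | 1
2 | 1
1 | 1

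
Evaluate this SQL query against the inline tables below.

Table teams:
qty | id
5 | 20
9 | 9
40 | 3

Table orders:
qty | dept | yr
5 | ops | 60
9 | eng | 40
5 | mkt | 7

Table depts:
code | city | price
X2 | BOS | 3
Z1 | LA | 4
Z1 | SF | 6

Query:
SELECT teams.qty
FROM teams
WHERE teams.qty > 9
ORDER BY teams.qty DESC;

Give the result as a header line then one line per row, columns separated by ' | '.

== RESULT ==
teams.qty
40

Derivation:
After WHERE (1 rows):
teams.qty | teams.id
40 | 3
After SELECT (1 rows):
teams.qty
40
After ORDER BY (1 rows):
teams.qty
40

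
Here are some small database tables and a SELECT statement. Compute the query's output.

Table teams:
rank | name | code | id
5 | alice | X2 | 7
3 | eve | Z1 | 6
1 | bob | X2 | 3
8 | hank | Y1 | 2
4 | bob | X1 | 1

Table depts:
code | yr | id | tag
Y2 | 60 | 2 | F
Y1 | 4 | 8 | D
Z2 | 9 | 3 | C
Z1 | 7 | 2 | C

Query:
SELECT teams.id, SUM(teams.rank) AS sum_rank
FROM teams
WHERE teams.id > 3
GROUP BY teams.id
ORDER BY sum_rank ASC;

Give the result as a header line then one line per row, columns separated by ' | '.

After WHERE (2 rows):
teams.rank | teams.name | teams.code | teams.id
5 | alice | X2 | 7
3 | eve | Z1 | 6
After GROUP BY (2 rows):
teams.id | sum_rank
7 | 5
6 | 3
After ORDER BY (2 rows):
teams.id | sum_rank
6 | 3
7 | 5

== RESULT ==
teams.id | sum_rank
6 | 3
7 | 5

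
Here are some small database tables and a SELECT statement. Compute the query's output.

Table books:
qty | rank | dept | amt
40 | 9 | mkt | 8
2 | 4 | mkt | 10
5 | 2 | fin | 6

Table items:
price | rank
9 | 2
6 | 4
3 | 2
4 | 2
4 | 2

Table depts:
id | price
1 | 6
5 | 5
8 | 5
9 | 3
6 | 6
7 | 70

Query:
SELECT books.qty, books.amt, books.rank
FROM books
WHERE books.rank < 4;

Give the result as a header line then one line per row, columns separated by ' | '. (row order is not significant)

== RESULT ==
books.qty | books.amt | books.rank
5 | 6 | 2

Derivation:
After WHERE (1 rows):
books.qty | books.rank | books.dept | books.amt
5 | 2 | fin | 6
After SELECT (1 rows):
books.qty | books.amt | books.rank
5 | 6 | 2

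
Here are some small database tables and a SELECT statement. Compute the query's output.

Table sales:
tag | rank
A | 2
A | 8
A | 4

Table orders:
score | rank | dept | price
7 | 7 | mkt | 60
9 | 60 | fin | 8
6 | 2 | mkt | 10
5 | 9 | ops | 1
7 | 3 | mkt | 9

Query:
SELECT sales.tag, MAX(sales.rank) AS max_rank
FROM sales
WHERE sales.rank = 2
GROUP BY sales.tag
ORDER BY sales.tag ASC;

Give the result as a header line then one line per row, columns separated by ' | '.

After WHERE (1 rows):
sales.tag | sales.rank
A | 2
After GROUP BY (1 rows):
sales.tag | max_rank
A | 2
After ORDER BY (1 rows):
sales.tag | max_rank
A | 2

== RESULT ==
sales.tag | max_rank
A | 2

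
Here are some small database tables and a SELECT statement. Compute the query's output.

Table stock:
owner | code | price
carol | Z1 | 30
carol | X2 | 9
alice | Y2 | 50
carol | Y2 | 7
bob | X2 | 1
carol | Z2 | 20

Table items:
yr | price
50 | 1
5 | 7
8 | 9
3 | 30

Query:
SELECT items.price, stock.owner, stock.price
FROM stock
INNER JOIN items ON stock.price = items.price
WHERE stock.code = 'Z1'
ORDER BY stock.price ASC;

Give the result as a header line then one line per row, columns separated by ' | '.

== RESULT ==
items.price | stock.owner | stock.price
30 | carol | 30

Derivation:
After JOIN items (4 rows):
stock.owner | stock.code | stock.price | items.yr | items.price
carol | Z1 | 30 | 3 | 30
carol | X2 | 9 | 8 | 9
carol | Y2 | 7 | 5 | 7
bob | X2 | 1 | 50 | 1
After WHERE (1 rows):
stock.owner | stock.code | stock.price | items.yr | items.price
carol | Z1 | 30 | 3 | 30
After SELECT (1 rows):
items.price | stock.owner | stock.price
30 | carol | 30
After ORDER BY (1 rows):
items.price | stock.owner | stock.price
30 | carol | 30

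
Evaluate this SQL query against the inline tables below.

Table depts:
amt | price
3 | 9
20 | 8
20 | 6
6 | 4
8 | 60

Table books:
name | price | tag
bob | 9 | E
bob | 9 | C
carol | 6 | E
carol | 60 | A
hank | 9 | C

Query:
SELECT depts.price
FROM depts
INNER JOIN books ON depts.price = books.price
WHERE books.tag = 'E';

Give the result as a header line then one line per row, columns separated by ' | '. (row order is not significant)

== RESULT ==
depts.price
9
6

Derivation:
After JOIN books (5 rows):
depts.amt | depts.price | books.name | books.price | books.tag
3 | 9 | bob | 9 | E
3 | 9 | bob | 9 | C
3 | 9 | hank | 9 | C
20 | 6 | carol | 6 | E
8 | 60 | carol | 60 | A
After WHERE (2 rows):
depts.amt | depts.price | books.name | books.price | books.tag
3 | 9 | bob | 9 | E
20 | 6 | carol | 6 | E
After SELECT (2 rows):
depts.price
9
6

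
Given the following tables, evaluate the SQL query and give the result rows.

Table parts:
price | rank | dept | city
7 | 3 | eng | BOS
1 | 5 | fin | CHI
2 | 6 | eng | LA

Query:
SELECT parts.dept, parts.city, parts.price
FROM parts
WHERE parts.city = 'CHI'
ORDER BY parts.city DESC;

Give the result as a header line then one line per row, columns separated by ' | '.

After WHERE (1 rows):
parts.price | parts.rank | parts.dept | parts.city
1 | 5 | fin | CHI
After SELECT (1 rows):
parts.dept | parts.city | parts.price
fin | CHI | 1
After ORDER BY (1 rows):
parts.dept | parts.city | parts.price
fin | CHI | 1

== RESULT ==
parts.dept | parts.city | parts.price
fin | CHI | 1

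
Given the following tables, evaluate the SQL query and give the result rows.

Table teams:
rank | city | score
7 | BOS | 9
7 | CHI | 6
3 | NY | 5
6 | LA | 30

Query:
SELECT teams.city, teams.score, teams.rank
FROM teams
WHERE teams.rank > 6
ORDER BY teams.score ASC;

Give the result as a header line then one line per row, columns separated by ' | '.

After WHERE (2 rows):
teams.rank | teams.city | teams.score
7 | BOS | 9
7 | CHI | 6
After SELECT (2 rows):
teams.city | teams.score | teams.rank
BOS | 9 | 7
CHI | 6 | 7
After ORDER BY (2 rows):
teams.city | teams.score | teams.rank
CHI | 6 | 7
BOS | 9 | 7

== RESULT ==
teams.city | teams.score | teams.rank
CHI | 6 | 7
BOS | 9 | 7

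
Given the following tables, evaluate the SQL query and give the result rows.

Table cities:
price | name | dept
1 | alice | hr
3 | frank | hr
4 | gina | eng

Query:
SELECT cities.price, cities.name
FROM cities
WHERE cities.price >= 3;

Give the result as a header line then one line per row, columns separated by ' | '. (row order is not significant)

After WHERE (2 rows):
cities.price | cities.name | cities.dept
3 | frank | hr
4 | gina | eng
After SELECT (2 rows):
cities.price | cities.name
3 | frank
4 | gina

== RESULT ==
cities.price | cities.name
3 | frank
4 | gina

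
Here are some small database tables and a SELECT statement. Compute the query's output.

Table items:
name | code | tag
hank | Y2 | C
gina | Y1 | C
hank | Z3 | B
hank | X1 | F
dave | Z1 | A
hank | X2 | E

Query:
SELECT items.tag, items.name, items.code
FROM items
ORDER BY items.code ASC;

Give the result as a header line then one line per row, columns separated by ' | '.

== RESULT ==
items.tag | items.name | items.code
F | hank | X1
E | hank | X2
C | gina | Y1
C | hank | Y2
A | dave | Z1
B | hank | Z3

Derivation:
After SELECT (6 rows):
items.tag | items.name | items.code
C | hank | Y2
C | gina | Y1
B | hank | Z3
F | hank | X1
A | dave | Z1
E | hank | X2
After ORDER BY (6 rows):
items.tag | items.name | items.code
F | hank | X1
E | hank | X2
C | gina | Y1
C | hank | Y2
A | dave | Z1
B | hank | Z3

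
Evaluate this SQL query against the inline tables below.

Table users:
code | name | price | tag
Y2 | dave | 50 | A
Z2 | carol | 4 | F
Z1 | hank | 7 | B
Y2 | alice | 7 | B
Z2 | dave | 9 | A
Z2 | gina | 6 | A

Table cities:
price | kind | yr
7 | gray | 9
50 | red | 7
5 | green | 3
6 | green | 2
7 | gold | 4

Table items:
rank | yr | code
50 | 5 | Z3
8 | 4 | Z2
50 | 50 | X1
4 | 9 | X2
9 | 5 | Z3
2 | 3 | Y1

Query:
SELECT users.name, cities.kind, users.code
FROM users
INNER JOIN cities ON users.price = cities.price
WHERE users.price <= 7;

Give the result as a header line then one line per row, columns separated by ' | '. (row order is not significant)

== RESULT ==
users.name | cities.kind | users.code
hank | gray | Z1
hank | gold | Z1
alice | gray | Y2
alice | gold | Y2
gina | green | Z2

Derivation:
After JOIN cities (6 rows):
users.code | users.name | users.price | users.tag | cities.price | cities.kind | cities.yr
Y2 | dave | 50 | A | 50 | red | 7
Z1 | hank | 7 | B | 7 | gray | 9
Z1 | hank | 7 | B | 7 | gold | 4
Y2 | alice | 7 | B | 7 | gray | 9
Y2 | alice | 7 | B | 7 | gold | 4
Z2 | gina | 6 | A | 6 | green | 2
After WHERE (5 rows):
users.code | users.name | users.price | users.tag | cities.price | cities.kind | cities.yr
Z1 | hank | 7 | B | 7 | gray | 9
Z1 | hank | 7 | B | 7 | gold | 4
Y2 | alice | 7 | B | 7 | gray | 9
Y2 | alice | 7 | B | 7 | gold | 4
Z2 | gina | 6 | A | 6 | green | 2
After SELECT (5 rows):
users.name | cities.kind | users.code
hank | gray | Z1
hank | gold | Z1
alice | gray | Y2
alice | gold | Y2
gina | green | Z2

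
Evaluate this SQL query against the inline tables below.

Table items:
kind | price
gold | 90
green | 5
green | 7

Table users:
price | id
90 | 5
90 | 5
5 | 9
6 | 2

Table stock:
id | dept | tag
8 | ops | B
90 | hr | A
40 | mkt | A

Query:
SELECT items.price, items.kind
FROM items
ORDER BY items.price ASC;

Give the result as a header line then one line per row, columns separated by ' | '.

After SELECT (3 rows):
items.price | items.kind
90 | gold
5 | green
7 | green
After ORDER BY (3 rows):
items.price | items.kind
5 | green
7 | green
90 | gold

== RESULT ==
items.price | items.kind
5 | green
7 | green
90 | gold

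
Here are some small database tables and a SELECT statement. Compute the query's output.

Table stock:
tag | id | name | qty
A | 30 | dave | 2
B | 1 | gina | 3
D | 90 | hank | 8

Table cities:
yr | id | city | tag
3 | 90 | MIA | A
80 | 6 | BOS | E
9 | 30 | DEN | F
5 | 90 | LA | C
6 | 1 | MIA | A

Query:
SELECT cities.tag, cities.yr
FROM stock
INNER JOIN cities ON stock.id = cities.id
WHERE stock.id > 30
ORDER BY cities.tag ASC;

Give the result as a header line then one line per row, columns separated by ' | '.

After JOIN cities (4 rows):
stock.tag | stock.id | stock.name | stock.qty | cities.yr | cities.id | cities.city | cities.tag
A | 30 | dave | 2 | 9 | 30 | DEN | F
B | 1 | gina | 3 | 6 | 1 | MIA | A
D | 90 | hank | 8 | 3 | 90 | MIA | A
D | 90 | hank | 8 | 5 | 90 | LA | C
After WHERE (2 rows):
stock.tag | stock.id | stock.name | stock.qty | cities.yr | cities.id | cities.city | cities.tag
D | 90 | hank | 8 | 3 | 90 | MIA | A
D | 90 | hank | 8 | 5 | 90 | LA | C
After SELECT (2 rows):
cities.tag | cities.yr
A | 3
C | 5
After ORDER BY (2 rows):
cities.tag | cities.yr
A | 3
C | 5

== RESULT ==
cities.tag | cities.yr
A | 3
C | 5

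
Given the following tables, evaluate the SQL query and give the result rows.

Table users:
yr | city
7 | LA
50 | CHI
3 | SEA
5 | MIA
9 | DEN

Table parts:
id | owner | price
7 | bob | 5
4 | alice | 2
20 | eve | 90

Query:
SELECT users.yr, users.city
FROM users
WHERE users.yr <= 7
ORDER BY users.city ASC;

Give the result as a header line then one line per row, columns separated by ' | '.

After WHERE (3 rows):
users.yr | users.city
7 | LA
3 | SEA
5 | MIA
After SELECT (3 rows):
users.yr | users.city
7 | LA
3 | SEA
5 | MIA
After ORDER BY (3 rows):
users.yr | users.city
7 | LA
5 | MIA
3 | SEA

== RESULT ==
users.yr | users.city
7 | LA
5 | MIA
3 | SEA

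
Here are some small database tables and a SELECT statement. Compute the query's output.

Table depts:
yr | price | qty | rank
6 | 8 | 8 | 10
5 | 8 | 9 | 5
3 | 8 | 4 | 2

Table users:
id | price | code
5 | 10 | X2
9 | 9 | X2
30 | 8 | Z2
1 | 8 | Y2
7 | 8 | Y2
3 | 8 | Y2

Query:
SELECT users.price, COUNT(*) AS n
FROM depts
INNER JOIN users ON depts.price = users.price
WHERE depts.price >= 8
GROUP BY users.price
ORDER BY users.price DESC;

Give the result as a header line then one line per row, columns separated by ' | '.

After JOIN users (12 rows):
depts.yr | depts.price | depts.qty | depts.rank | users.id | users.price | users.code
6 | 8 | 8 | 10 | 30 | 8 | Z2
6 | 8 | 8 | 10 | 1 | 8 | Y2
6 | 8 | 8 | 10 | 7 | 8 | Y2
6 | 8 | 8 | 10 | 3 | 8 | Y2
5 | 8 | 9 | 5 | 30 | 8 | Z2
5 | 8 | 9 | 5 | 1 | 8 | Y2
5 | 8 | 9 | 5 | 7 | 8 | Y2
5 | 8 | 9 | 5 | 3 | 8 | Y2
3 | 8 | 4 | 2 | 30 | 8 | Z2
3 | 8 | 4 | 2 | 1 | 8 | Y2
3 | 8 | 4 | 2 | 7 | 8 | Y2
3 | 8 | 4 | 2 | 3 | 8 | Y2
After WHERE (12 rows):
depts.yr | depts.price | depts.qty | depts.rank | users.id | users.price | users.code
6 | 8 | 8 | 10 | 30 | 8 | Z2
6 | 8 | 8 | 10 | 1 | 8 | Y2
6 | 8 | 8 | 10 | 7 | 8 | Y2
6 | 8 | 8 | 10 | 3 | 8 | Y2
5 | 8 | 9 | 5 | 30 | 8 | Z2
5 | 8 | 9 | 5 | 1 | 8 | Y2
5 | 8 | 9 | 5 | 7 | 8 | Y2
5 | 8 | 9 | 5 | 3 | 8 | Y2
3 | 8 | 4 | 2 | 30 | 8 | Z2
3 | 8 | 4 | 2 | 1 | 8 | Y2
3 | 8 | 4 | 2 | 7 | 8 | Y2
3 | 8 | 4 | 2 | 3 | 8 | Y2
After GROUP BY (1 rows):
users.price | n
8 | 12
After ORDER BY (1 rows):
users.price | n
8 | 12

== RESULT ==
users.price | n
8 | 12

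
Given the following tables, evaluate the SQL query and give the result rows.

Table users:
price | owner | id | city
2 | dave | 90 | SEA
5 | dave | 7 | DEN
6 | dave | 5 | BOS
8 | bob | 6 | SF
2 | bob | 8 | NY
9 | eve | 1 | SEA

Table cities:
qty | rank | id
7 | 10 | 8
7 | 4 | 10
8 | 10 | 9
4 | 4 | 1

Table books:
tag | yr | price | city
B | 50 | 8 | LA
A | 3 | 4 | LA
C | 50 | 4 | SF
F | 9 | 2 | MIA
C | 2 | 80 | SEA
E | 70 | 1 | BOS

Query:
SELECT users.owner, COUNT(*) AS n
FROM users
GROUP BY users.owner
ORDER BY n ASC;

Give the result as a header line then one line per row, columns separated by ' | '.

After GROUP BY (3 rows):
users.owner | n
dave | 3
bob | 2
eve | 1
After ORDER BY (3 rows):
users.owner | n
eve | 1
bob | 2
dave | 3

== RESULT ==
users.owner | n
eve | 1
bob | 2
dave | 3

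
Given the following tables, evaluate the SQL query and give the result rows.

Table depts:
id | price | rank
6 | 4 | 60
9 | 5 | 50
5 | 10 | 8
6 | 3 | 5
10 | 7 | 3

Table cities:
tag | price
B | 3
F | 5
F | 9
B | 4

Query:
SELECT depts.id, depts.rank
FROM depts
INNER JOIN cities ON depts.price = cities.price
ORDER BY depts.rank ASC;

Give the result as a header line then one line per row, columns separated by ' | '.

After JOIN cities (3 rows):
depts.id | depts.price | depts.rank | cities.tag | cities.price
6 | 4 | 60 | B | 4
9 | 5 | 50 | F | 5
6 | 3 | 5 | B | 3
After SELECT (3 rows):
depts.id | depts.rank
6 | 60
9 | 50
6 | 5
After ORDER BY (3 rows):
depts.id | depts.rank
6 | 5
9 | 50
6 | 60

== RESULT ==
depts.id | depts.rank
6 | 5
9 | 50
6 | 60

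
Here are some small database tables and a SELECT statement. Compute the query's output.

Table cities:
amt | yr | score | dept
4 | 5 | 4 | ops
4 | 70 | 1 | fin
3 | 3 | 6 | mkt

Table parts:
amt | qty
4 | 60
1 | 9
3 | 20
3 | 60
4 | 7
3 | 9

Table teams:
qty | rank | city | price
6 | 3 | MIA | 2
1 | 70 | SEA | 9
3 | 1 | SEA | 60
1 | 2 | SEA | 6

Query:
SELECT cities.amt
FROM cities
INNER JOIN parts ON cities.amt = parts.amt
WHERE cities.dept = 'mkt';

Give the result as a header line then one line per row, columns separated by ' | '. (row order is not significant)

== RESULT ==
cities.amt
3
3
3

Derivation:
After JOIN parts (7 rows):
cities.amt | cities.yr | cities.score | cities.dept | parts.amt | parts.qty
4 | 5 | 4 | ops | 4 | 60
4 | 5 | 4 | ops | 4 | 7
4 | 70 | 1 | fin | 4 | 60
4 | 70 | 1 | fin | 4 | 7
3 | 3 | 6 | mkt | 3 | 20
3 | 3 | 6 | mkt | 3 | 60
3 | 3 | 6 | mkt | 3 | 9
After WHERE (3 rows):
cities.amt | cities.yr | cities.score | cities.dept | parts.amt | parts.qty
3 | 3 | 6 | mkt | 3 | 20
3 | 3 | 6 | mkt | 3 | 60
3 | 3 | 6 | mkt | 3 | 9
After SELECT (3 rows):
cities.amt
3
3
3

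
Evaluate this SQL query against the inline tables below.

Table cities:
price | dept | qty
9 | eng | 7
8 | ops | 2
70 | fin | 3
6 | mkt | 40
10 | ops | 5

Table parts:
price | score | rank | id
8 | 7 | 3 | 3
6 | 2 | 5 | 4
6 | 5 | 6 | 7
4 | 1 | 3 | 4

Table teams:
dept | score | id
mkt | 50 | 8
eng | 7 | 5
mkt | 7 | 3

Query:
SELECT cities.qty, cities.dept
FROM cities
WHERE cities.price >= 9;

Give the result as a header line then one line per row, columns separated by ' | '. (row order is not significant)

After WHERE (3 rows):
cities.price | cities.dept | cities.qty
9 | eng | 7
70 | fin | 3
10 | ops | 5
After SELECT (3 rows):
cities.qty | cities.dept
7 | eng
3 | fin
5 | ops

== RESULT ==
cities.qty | cities.dept
7 | eng
3 | fin
5 | ops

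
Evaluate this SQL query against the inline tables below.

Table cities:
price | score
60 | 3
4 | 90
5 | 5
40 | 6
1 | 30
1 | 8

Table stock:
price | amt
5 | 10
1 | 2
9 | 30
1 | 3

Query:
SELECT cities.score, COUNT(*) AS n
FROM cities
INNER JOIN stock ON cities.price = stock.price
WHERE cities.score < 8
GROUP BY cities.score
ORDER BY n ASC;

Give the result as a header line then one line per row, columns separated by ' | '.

== RESULT ==
cities.score | n
5 | 1

Derivation:
After JOIN stock (5 rows):
cities.price | cities.score | stock.price | stock.amt
5 | 5 | 5 | 10
1 | 30 | 1 | 2
1 | 30 | 1 | 3
1 | 8 | 1 | 2
1 | 8 | 1 | 3
After WHERE (1 rows):
cities.price | cities.score | stock.price | stock.amt
5 | 5 | 5 | 10
After GROUP BY (1 rows):
cities.score | n
5 | 1
After ORDER BY (1 rows):
cities.score | n
5 | 1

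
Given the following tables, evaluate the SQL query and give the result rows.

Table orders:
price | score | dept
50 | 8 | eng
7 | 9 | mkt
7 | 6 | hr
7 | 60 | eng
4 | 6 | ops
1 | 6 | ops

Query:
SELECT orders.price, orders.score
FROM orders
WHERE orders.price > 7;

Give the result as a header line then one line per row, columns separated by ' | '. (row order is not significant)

== RESULT ==
orders.price | orders.score
50 | 8

Derivation:
After WHERE (1 rows):
orders.price | orders.score | orders.dept
50 | 8 | eng
After SELECT (1 rows):
orders.price | orders.score
50 | 8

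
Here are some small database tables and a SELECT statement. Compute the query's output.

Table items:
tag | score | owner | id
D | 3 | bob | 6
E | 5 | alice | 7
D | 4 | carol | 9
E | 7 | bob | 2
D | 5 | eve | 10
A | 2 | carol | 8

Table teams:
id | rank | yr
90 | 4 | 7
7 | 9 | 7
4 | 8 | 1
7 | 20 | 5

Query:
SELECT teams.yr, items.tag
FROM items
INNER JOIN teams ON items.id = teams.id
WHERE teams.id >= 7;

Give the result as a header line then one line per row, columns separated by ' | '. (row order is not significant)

After JOIN teams (2 rows):
items.tag | items.score | items.owner | items.id | teams.id | teams.rank | teams.yr
E | 5 | alice | 7 | 7 | 9 | 7
E | 5 | alice | 7 | 7 | 20 | 5
After WHERE (2 rows):
items.tag | items.score | items.owner | items.id | teams.id | teams.rank | teams.yr
E | 5 | alice | 7 | 7 | 9 | 7
E | 5 | alice | 7 | 7 | 20 | 5
After SELECT (2 rows):
teams.yr | items.tag
7 | E
5 | E

== RESULT ==
teams.yr | items.tag
7 | E
5 | E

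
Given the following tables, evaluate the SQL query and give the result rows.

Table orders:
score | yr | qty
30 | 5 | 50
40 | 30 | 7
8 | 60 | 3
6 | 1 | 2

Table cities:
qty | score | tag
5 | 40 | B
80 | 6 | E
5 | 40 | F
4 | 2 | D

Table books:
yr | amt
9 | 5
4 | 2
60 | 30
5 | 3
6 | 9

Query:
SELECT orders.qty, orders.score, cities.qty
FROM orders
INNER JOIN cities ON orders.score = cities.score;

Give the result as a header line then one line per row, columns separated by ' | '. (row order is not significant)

== RESULT ==
orders.qty | orders.score | cities.qty
7 | 40 | 5
7 | 40 | 5
2 | 6 | 80

Derivation:
After JOIN cities (3 rows):
orders.score | orders.yr | orders.qty | cities.qty | cities.score | cities.tag
40 | 30 | 7 | 5 | 40 | B
40 | 30 | 7 | 5 | 40 | F
6 | 1 | 2 | 80 | 6 | E
After SELECT (3 rows):
orders.qty | orders.score | cities.qty
7 | 40 | 5
7 | 40 | 5
2 | 6 | 80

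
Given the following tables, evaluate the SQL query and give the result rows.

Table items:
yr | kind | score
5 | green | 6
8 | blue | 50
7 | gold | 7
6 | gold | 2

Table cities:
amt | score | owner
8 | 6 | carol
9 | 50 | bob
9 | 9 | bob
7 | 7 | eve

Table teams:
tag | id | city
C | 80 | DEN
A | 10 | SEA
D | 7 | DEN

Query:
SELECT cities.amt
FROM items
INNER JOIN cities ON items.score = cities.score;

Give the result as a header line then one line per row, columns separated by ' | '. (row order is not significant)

After JOIN cities (3 rows):
items.yr | items.kind | items.score | cities.amt | cities.score | cities.owner
5 | green | 6 | 8 | 6 | carol
8 | blue | 50 | 9 | 50 | bob
7 | gold | 7 | 7 | 7 | eve
After SELECT (3 rows):
cities.amt
8
9
7

== RESULT ==
cities.amt
8
9
7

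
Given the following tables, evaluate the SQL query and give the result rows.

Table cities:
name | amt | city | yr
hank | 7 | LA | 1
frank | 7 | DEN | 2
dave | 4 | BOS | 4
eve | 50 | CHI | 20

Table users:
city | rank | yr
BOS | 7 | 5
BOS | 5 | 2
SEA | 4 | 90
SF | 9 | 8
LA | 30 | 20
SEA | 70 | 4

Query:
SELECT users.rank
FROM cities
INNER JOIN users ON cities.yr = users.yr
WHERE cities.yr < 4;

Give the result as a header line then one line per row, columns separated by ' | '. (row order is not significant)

After JOIN users (3 rows):
cities.name | cities.amt | cities.city | cities.yr | users.city | users.rank | users.yr
frank | 7 | DEN | 2 | BOS | 5 | 2
dave | 4 | BOS | 4 | SEA | 70 | 4
eve | 50 | CHI | 20 | LA | 30 | 20
After WHERE (1 rows):
cities.name | cities.amt | cities.city | cities.yr | users.city | users.rank | users.yr
frank | 7 | DEN | 2 | BOS | 5 | 2
After SELECT (1 rows):
users.rank
5

== RESULT ==
users.rank
5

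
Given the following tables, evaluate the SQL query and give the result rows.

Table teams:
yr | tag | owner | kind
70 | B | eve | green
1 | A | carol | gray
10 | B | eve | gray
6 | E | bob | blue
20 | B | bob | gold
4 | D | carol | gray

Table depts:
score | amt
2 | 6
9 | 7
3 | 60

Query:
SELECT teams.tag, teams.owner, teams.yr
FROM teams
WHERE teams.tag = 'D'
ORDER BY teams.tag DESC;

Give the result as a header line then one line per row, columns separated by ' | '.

After WHERE (1 rows):
teams.yr | teams.tag | teams.owner | teams.kind
4 | D | carol | gray
After SELECT (1 rows):
teams.tag | teams.owner | teams.yr
D | carol | 4
After ORDER BY (1 rows):
teams.tag | teams.owner | teams.yr
D | carol | 4

== RESULT ==
teams.tag | teams.owner | teams.yr
D | carol | 4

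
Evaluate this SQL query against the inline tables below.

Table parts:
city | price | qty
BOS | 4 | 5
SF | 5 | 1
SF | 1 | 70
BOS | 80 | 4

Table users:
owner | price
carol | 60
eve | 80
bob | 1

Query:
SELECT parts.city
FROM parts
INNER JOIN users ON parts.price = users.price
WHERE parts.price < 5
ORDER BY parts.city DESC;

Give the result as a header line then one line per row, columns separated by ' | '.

== RESULT ==
parts.city
SF

Derivation:
After JOIN users (2 rows):
parts.city | parts.price | parts.qty | users.owner | users.price
SF | 1 | 70 | bob | 1
BOS | 80 | 4 | eve | 80
After WHERE (1 rows):
parts.city | parts.price | parts.qty | users.owner | users.price
SF | 1 | 70 | bob | 1
After SELECT (1 rows):
parts.city
SF
After ORDER BY (1 rows):
parts.city
SF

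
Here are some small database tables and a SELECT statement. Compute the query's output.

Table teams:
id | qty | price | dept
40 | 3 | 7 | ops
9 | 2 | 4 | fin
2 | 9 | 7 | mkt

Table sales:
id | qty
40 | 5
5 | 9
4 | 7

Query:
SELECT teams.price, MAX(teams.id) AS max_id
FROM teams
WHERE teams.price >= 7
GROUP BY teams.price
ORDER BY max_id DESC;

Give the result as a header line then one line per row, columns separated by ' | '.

After WHERE (2 rows):
teams.id | teams.qty | teams.price | teams.dept
40 | 3 | 7 | ops
2 | 9 | 7 | mkt
After GROUP BY (1 rows):
teams.price | max_id
7 | 40
After ORDER BY (1 rows):
teams.price | max_id
7 | 40

== RESULT ==
teams.price | max_id
7 | 40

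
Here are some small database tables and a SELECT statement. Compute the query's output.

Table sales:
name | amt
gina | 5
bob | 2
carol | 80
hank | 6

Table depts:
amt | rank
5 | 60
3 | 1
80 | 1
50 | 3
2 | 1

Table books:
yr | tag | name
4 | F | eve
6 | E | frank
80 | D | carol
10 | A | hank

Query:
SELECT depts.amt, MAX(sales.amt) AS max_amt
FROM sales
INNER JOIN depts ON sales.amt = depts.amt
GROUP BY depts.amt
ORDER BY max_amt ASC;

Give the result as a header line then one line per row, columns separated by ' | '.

After JOIN depts (3 rows):
sales.name | sales.amt | depts.amt | depts.rank
gina | 5 | 5 | 60
bob | 2 | 2 | 1
carol | 80 | 80 | 1
After GROUP BY (3 rows):
depts.amt | max_amt
5 | 5
2 | 2
80 | 80
After ORDER BY (3 rows):
depts.amt | max_amt
2 | 2
5 | 5
80 | 80

== RESULT ==
depts.amt | max_amt
2 | 2
5 | 5
80 | 80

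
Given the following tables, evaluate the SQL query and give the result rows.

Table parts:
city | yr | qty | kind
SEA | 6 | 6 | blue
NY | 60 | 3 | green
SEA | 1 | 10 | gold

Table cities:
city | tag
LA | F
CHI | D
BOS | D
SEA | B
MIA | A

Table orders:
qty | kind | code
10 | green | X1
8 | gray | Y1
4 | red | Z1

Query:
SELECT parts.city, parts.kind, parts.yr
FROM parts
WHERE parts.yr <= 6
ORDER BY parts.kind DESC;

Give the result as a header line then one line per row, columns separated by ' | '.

== RESULT ==
parts.city | parts.kind | parts.yr
SEA | gold | 1
SEA | blue | 6

Derivation:
After WHERE (2 rows):
parts.city | parts.yr | parts.qty | parts.kind
SEA | 6 | 6 | blue
SEA | 1 | 10 | gold
After SELECT (2 rows):
parts.city | parts.kind | parts.yr
SEA | blue | 6
SEA | gold | 1
After ORDER BY (2 rows):
parts.city | parts.kind | parts.yr
SEA | gold | 1
SEA | blue | 6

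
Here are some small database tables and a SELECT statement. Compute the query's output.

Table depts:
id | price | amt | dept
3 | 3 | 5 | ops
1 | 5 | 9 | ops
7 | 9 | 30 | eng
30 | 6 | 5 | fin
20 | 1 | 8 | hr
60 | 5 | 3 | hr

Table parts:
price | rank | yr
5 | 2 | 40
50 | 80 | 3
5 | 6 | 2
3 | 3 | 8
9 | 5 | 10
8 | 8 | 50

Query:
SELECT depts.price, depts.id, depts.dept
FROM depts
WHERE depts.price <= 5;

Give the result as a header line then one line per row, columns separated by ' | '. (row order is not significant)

== RESULT ==
depts.price | depts.id | depts.dept
3 | 3 | ops
5 | 1 | ops
1 | 20 | hr
5 | 60 | hr

Derivation:
After WHERE (4 rows):
depts.id | depts.price | depts.amt | depts.dept
3 | 3 | 5 | ops
1 | 5 | 9 | ops
20 | 1 | 8 | hr
60 | 5 | 3 | hr
After SELECT (4 rows):
depts.price | depts.id | depts.dept
3 | 3 | ops
5 | 1 | ops
1 | 20 | hr
5 | 60 | hr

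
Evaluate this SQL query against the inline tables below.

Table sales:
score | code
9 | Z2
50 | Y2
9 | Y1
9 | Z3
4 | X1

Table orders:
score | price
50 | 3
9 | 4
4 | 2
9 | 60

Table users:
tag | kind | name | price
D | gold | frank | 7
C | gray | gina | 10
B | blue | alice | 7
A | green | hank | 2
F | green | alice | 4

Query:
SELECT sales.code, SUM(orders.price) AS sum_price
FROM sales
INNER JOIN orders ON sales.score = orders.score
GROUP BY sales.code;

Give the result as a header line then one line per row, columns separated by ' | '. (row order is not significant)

After JOIN orders (8 rows):
sales.score | sales.code | orders.score | orders.price
9 | Z2 | 9 | 4
9 | Z2 | 9 | 60
50 | Y2 | 50 | 3
9 | Y1 | 9 | 4
9 | Y1 | 9 | 60
9 | Z3 | 9 | 4
9 | Z3 | 9 | 60
4 | X1 | 4 | 2
After GROUP BY (5 rows):
sales.code | sum_price
Z2 | 64
Y2 | 3
Y1 | 64
Z3 | 64
X1 | 2

== RESULT ==
sales.code | sum_price
Z2 | 64
Y2 | 3
Y1 | 64
Z3 | 64
X1 | 2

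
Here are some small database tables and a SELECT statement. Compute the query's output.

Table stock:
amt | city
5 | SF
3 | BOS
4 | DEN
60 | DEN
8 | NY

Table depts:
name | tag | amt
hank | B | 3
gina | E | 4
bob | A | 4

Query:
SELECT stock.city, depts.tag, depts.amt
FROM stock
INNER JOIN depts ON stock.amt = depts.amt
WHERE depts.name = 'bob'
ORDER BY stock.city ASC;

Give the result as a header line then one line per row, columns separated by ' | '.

== RESULT ==
stock.city | depts.tag | depts.amt
DEN | A | 4

Derivation:
After JOIN depts (3 rows):
stock.amt | stock.city | depts.name | depts.tag | depts.amt
3 | BOS | hank | B | 3
4 | DEN | gina | E | 4
4 | DEN | bob | A | 4
After WHERE (1 rows):
stock.amt | stock.city | depts.name | depts.tag | depts.amt
4 | DEN | bob | A | 4
After SELECT (1 rows):
stock.city | depts.tag | depts.amt
DEN | A | 4
After ORDER BY (1 rows):
stock.city | depts.tag | depts.amt
DEN | A | 4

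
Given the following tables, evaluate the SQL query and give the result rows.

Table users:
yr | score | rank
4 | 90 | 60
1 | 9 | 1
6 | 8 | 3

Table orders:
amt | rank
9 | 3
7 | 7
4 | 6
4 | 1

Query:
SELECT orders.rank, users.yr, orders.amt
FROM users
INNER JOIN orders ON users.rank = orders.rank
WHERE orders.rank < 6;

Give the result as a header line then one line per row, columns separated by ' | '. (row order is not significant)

== RESULT ==
orders.rank | users.yr | orders.amt
1 | 1 | 4
3 | 6 | 9

Derivation:
After JOIN orders (2 rows):
users.yr | users.score | users.rank | orders.amt | orders.rank
1 | 9 | 1 | 4 | 1
6 | 8 | 3 | 9 | 3
After WHERE (2 rows):
users.yr | users.score | users.rank | orders.amt | orders.rank
1 | 9 | 1 | 4 | 1
6 | 8 | 3 | 9 | 3
After SELECT (2 rows):
orders.rank | users.yr | orders.amt
1 | 1 | 4
3 | 6 | 9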